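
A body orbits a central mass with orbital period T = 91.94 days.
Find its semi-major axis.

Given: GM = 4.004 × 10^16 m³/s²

Convert to SI: T = 91.94 days = 7.94362e+06 s.
Invert Kepler's third law: a = (GM · T² / (4π²))^(1/3).
Substituting T = 7.94362e+06 s and GM = 4.004e+16 m³/s²:
a = (4.004e+16 · (7.94362e+06)² / (4π²))^(1/3) m
a ≈ 4e+09 m = 4 Gm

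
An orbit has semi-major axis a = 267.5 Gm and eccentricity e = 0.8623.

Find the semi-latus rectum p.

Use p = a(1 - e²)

Convert to SI: a = 267.5 Gm = 2.675e+11 m.
p = a (1 − e²).
p = 2.675e+11 · (1 − (0.8623)²) = 2.675e+11 · 0.256439 ≈ 6.86e+10 m = 68.6 Gm.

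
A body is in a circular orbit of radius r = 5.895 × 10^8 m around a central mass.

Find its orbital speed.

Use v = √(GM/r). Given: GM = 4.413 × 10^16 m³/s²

For a circular orbit, gravity supplies the centripetal force, so v = √(GM / r).
v = √(4.413e+16 / 5.895e+08) m/s ≈ 8652 m/s = 8.652 km/s.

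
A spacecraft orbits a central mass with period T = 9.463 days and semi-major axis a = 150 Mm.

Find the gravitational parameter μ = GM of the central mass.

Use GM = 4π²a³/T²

Convert to SI: T = 9.463 days = 817603 s; a = 150 Mm = 1.5e+08 m.
GM = 4π² · a³ / T².
GM = 4π² · (1.5e+08)³ / (817603)² m³/s² ≈ 1.993e+14 m³/s² = 1.993 × 10^14 m³/s².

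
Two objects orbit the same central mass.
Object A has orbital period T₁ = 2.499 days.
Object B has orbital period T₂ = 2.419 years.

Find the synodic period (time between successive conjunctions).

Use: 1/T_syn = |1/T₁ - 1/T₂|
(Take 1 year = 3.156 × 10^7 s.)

Convert to SI: T₁ = 2.499 days = 215914 s; T₂ = 2.419 years = 7.63436e+07 s.
T_syn = |T₁ · T₂ / (T₁ − T₂)|.
T_syn = |215914 · 7.63436e+07 / (215914 − 7.63436e+07)| s ≈ 2.165e+05 s = 2.506 days.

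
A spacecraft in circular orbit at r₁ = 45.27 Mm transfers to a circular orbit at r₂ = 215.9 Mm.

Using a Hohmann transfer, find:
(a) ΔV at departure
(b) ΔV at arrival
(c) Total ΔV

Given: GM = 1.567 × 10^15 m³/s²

Convert to SI: r₁ = 45.27 Mm = 4.527e+07 m; r₂ = 215.9 Mm = 2.159e+08 m.
Transfer semi-major axis: a_t = (r₁ + r₂)/2 = (4.527e+07 + 2.159e+08)/2 = 1.30585e+08 m.
Circular speeds: v₁ = √(GM/r₁) = 5883.41 m/s, v₂ = √(GM/r₂) = 2694.07 m/s.
Transfer speeds (vis-viva v² = GM(2/r − 1/a_t)): v₁ᵗ = 7565 m/s, v₂ᵗ = 1586.23 m/s.
(a) ΔV₁ = |v₁ᵗ − v₁| ≈ 1682 m/s = 1.682 km/s.
(b) ΔV₂ = |v₂ − v₂ᵗ| ≈ 1108 m/s = 1.108 km/s.
(c) ΔV_total = ΔV₁ + ΔV₂ ≈ 2789 m/s = 2.789 km/s.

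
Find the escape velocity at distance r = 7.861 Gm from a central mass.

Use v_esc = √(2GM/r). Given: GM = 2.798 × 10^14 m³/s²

Convert to SI: r = 7.861 Gm = 7.861e+09 m.
Escape velocity comes from setting total energy to zero: ½v² − GM/r = 0 ⇒ v_esc = √(2GM / r).
v_esc = √(2 · 2.798e+14 / 7.861e+09) m/s ≈ 266.8 m/s = 266.8 m/s.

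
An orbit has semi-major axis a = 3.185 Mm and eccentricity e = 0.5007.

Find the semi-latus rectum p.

Convert to SI: a = 3.185 Mm = 3.185e+06 m.
p = a (1 − e²).
p = 3.185e+06 · (1 − (0.5007)²) = 3.185e+06 · 0.7493 ≈ 2.387e+06 m = 2.387 Mm.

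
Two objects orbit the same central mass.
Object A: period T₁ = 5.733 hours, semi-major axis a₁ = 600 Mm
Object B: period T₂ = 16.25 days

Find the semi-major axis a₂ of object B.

Convert to SI: T₁ = 5.733 hours = 20638.8 s; a₁ = 600 Mm = 6e+08 m; T₂ = 16.25 days = 1.404e+06 s.
Kepler's third law: (T₁/T₂)² = (a₁/a₂)³ ⇒ a₂ = a₁ · (T₂/T₁)^(2/3).
T₂/T₁ = 1.404e+06 / 20638.8 = 68.0272.
a₂ = 6e+08 · (68.0272)^(2/3) m ≈ 9.999e+09 m = 9.999 Gm.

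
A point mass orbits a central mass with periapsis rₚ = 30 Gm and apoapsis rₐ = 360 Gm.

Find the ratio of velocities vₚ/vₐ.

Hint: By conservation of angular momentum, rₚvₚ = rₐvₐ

Convert to SI: rₚ = 30 Gm = 3e+10 m; rₐ = 360 Gm = 3.6e+11 m.
Conservation of angular momentum gives rₚvₚ = rₐvₐ, so vₚ/vₐ = rₐ/rₚ.
vₚ/vₐ = 3.6e+11 / 3e+10 ≈ 12.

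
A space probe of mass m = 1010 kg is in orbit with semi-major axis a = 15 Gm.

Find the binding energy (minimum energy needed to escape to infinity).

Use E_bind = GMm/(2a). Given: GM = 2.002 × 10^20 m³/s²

Convert to SI: a = 15 Gm = 1.5e+10 m.
Total orbital energy is E = −GMm/(2a); binding energy is E_bind = −E = GMm/(2a).
E_bind = 2.002e+20 · 1010 / (2 · 1.5e+10) J ≈ 6.74e+12 J = 6.74 TJ.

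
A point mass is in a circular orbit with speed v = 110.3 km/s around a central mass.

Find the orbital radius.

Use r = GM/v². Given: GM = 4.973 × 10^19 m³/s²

Convert to SI: v = 110.3 km/s = 110300 m/s.
For a circular orbit, v² = GM / r, so r = GM / v².
r = 4.973e+19 / (110300)² m ≈ 4.088e+09 m = 4.088 Gm.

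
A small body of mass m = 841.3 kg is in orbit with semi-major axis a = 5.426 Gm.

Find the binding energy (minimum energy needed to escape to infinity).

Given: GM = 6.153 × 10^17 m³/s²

Convert to SI: a = 5.426 Gm = 5.426e+09 m.
Total orbital energy is E = −GMm/(2a); binding energy is E_bind = −E = GMm/(2a).
E_bind = 6.153e+17 · 841.3 / (2 · 5.426e+09) J ≈ 4.77e+10 J = 47.7 GJ.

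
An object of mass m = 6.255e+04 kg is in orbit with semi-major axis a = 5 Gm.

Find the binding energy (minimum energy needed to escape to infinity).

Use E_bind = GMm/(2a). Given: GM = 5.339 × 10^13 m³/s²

Convert to SI: a = 5 Gm = 5e+09 m.
Total orbital energy is E = −GMm/(2a); binding energy is E_bind = −E = GMm/(2a).
E_bind = 5.339e+13 · 6.255e+04 / (2 · 5e+09) J ≈ 3.34e+08 J = 334 MJ.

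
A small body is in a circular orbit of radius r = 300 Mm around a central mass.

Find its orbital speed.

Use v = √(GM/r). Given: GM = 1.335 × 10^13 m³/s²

Convert to SI: r = 300 Mm = 3e+08 m.
For a circular orbit, gravity supplies the centripetal force, so v = √(GM / r).
v = √(1.335e+13 / 3e+08) m/s ≈ 211 m/s = 211 m/s.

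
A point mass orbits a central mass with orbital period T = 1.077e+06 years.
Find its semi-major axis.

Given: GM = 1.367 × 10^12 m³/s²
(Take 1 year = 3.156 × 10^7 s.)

Convert to SI: T = 1.077e+06 years = 3.39901e+13 s.
Invert Kepler's third law: a = (GM · T² / (4π²))^(1/3).
Substituting T = 3.39901e+13 s and GM = 1.367e+12 m³/s²:
a = (1.367e+12 · (3.39901e+13)² / (4π²))^(1/3) m
a ≈ 3.42e+12 m = 3.42 Tm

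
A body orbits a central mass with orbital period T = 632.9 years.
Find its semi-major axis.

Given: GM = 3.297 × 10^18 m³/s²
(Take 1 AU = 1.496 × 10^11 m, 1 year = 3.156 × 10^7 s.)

Convert to SI: T = 632.9 years = 1.99743e+10 s.
Invert Kepler's third law: a = (GM · T² / (4π²))^(1/3).
Substituting T = 1.99743e+10 s and GM = 3.297e+18 m³/s²:
a = (3.297e+18 · (1.99743e+10)² / (4π²))^(1/3) m
a ≈ 3.218e+12 m = 21.51 AU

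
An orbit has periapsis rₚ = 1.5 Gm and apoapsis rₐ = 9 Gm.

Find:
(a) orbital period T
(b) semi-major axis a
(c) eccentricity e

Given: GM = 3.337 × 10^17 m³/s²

Convert to SI: rₚ = 1.5 Gm = 1.5e+09 m; rₐ = 9 Gm = 9e+09 m.
(a) With a = (rₚ + rₐ)/2 = 5.25e+09 m, T = 2π √(a³/GM) = 2π √((5.25e+09)³/3.337e+17) s ≈ 4.138e+06 s
(b) a = (rₚ + rₐ)/2 = (1.5e+09 + 9e+09)/2 ≈ 5.25e+09 m
(c) e = (rₐ − rₚ)/(rₐ + rₚ) = (9e+09 − 1.5e+09)/(9e+09 + 1.5e+09) ≈ 0.7143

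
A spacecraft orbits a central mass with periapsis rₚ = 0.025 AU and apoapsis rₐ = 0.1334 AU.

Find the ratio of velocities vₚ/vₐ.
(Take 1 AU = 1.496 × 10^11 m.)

Convert to SI: rₚ = 0.025 AU = 3.74e+09 m; rₐ = 0.1334 AU = 1.99566e+10 m.
Conservation of angular momentum gives rₚvₚ = rₐvₐ, so vₚ/vₐ = rₐ/rₚ.
vₚ/vₐ = 1.99566e+10 / 3.74e+09 ≈ 5.336.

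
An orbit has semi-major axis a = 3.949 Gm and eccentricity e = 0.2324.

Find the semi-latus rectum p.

Convert to SI: a = 3.949 Gm = 3.949e+09 m.
p = a (1 − e²).
p = 3.949e+09 · (1 − (0.2324)²) = 3.949e+09 · 0.94599 ≈ 3.736e+09 m = 3.736 Gm.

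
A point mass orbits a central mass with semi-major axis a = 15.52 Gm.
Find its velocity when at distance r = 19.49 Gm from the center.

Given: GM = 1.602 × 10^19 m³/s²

Convert to SI: a = 15.52 Gm = 1.552e+10 m; r = 19.49 Gm = 1.949e+10 m.
Vis-viva: v = √(GM · (2/r − 1/a)).
2/r − 1/a = 2/1.949e+10 − 1/1.552e+10 = 3.81837e-11 m⁻¹.
v = √(1.602e+19 · 3.81837e-11) m/s ≈ 2.473e+04 m/s = 24.73 km/s.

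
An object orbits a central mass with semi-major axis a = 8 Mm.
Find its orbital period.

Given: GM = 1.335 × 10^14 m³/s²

Convert to SI: a = 8 Mm = 8e+06 m.
Kepler's third law: T = 2π √(a³ / GM).
Substituting a = 8e+06 m and GM = 1.335e+14 m³/s²:
T = 2π √((8e+06)³ / 1.335e+14) s
T ≈ 1.23e+04 s = 3.418 hours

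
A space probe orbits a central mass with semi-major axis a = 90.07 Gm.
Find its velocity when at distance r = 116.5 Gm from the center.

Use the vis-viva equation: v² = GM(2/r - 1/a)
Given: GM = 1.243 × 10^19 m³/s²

Convert to SI: a = 90.07 Gm = 9.007e+10 m; r = 116.5 Gm = 1.165e+11 m.
Vis-viva: v = √(GM · (2/r − 1/a)).
2/r − 1/a = 2/1.165e+11 − 1/9.007e+10 = 6.06491e-12 m⁻¹.
v = √(1.243e+19 · 6.06491e-12) m/s ≈ 8683 m/s = 8.683 km/s.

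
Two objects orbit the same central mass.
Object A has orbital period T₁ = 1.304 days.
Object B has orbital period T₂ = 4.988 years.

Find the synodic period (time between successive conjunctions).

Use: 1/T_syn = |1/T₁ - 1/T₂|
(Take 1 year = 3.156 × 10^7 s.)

Convert to SI: T₁ = 1.304 days = 112666 s; T₂ = 4.988 years = 1.57421e+08 s.
T_syn = |T₁ · T₂ / (T₁ − T₂)|.
T_syn = |112666 · 1.57421e+08 / (112666 − 1.57421e+08)| s ≈ 1.127e+05 s = 1.305 days.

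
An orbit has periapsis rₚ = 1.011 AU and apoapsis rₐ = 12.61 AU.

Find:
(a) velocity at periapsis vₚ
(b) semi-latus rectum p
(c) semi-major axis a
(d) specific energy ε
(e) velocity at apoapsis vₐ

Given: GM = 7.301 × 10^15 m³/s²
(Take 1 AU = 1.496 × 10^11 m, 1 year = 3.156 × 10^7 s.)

Convert to SI: rₚ = 1.011 AU = 1.51246e+11 m; rₐ = 12.61 AU = 1.88646e+12 m.
(a) With a = (rₚ + rₐ)/2 = 1.01885e+12 m, vₚ = √(GM (2/rₚ − 1/a)) = √(7.301e+15 · (2/1.51246e+11 − 1/1.01885e+12)) m/s ≈ 299 m/s
(b) From a = (rₚ + rₐ)/2 = 1.01885e+12 m and e = (rₐ − rₚ)/(rₐ + rₚ) = 0.851553, p = a(1 − e²) = 1.01885e+12 · (1 − (0.851553)²) ≈ 2.8e+11 m
(c) a = (rₚ + rₐ)/2 = (1.51246e+11 + 1.88646e+12)/2 ≈ 1.019e+12 m
(d) With a = (rₚ + rₐ)/2 = 1.01885e+12 m, ε = −GM/(2a) = −7.301e+15/(2 · 1.01885e+12) J/kg ≈ -3583 J/kg
(e) With a = (rₚ + rₐ)/2 = 1.01885e+12 m, vₐ = √(GM (2/rₐ − 1/a)) = √(7.301e+15 · (2/1.88646e+12 − 1/1.01885e+12)) m/s ≈ 23.97 m/s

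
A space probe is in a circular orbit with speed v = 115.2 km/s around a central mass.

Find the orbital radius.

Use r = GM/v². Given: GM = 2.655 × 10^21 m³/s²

Convert to SI: v = 115.2 km/s = 115200 m/s.
For a circular orbit, v² = GM / r, so r = GM / v².
r = 2.655e+21 / (115200)² m ≈ 2.001e+11 m = 200.1 Gm.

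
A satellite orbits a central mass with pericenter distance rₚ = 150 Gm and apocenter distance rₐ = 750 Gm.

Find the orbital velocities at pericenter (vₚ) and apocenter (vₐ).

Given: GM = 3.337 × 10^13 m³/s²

Convert to SI: rₚ = 150 Gm = 1.5e+11 m; rₐ = 750 Gm = 7.5e+11 m.
Use the vis-viva equation v² = GM(2/r − 1/a) with a = (rₚ + rₐ)/2 = (1.5e+11 + 7.5e+11)/2 = 4.5e+11 m.
vₚ = √(GM · (2/rₚ − 1/a)) = √(3.337e+13 · (2/1.5e+11 − 1/4.5e+11)) m/s ≈ 19.26 m/s = 19.26 m/s.
vₐ = √(GM · (2/rₐ − 1/a)) = √(3.337e+13 · (2/7.5e+11 − 1/4.5e+11)) m/s ≈ 3.851 m/s = 3.851 m/s.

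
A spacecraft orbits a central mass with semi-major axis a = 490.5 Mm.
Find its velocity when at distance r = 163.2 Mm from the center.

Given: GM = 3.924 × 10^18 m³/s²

Convert to SI: a = 490.5 Mm = 4.905e+08 m; r = 163.2 Mm = 1.632e+08 m.
Vis-viva: v = √(GM · (2/r − 1/a)).
2/r − 1/a = 2/1.632e+08 − 1/4.905e+08 = 1.02162e-08 m⁻¹.
v = √(3.924e+18 · 1.02162e-08) m/s ≈ 2.002e+05 m/s = 200.2 km/s.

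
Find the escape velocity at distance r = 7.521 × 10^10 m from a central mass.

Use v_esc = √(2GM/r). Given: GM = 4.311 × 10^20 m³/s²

Escape velocity comes from setting total energy to zero: ½v² − GM/r = 0 ⇒ v_esc = √(2GM / r).
v_esc = √(2 · 4.311e+20 / 7.521e+10) m/s ≈ 1.071e+05 m/s = 107.1 km/s.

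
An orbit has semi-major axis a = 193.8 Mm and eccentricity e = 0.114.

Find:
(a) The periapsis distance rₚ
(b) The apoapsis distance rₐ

Convert to SI: a = 193.8 Mm = 1.938e+08 m.
(a) rₚ = a(1 − e) = 1.938e+08 · (1 − 0.114) = 1.938e+08 · 0.886 ≈ 1.717e+08 m = 171.7 Mm.
(b) rₐ = a(1 + e) = 1.938e+08 · (1 + 0.114) = 1.938e+08 · 1.114 ≈ 2.159e+08 m = 215.9 Mm.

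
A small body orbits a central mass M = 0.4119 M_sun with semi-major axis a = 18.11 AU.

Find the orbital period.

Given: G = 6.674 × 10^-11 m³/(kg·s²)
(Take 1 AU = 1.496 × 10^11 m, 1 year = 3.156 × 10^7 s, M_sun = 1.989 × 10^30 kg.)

Convert to SI: a = 18.11 AU = 2.70926e+12 m; M = 0.4119 M_sun = 8.19269e+29 kg.
GM = G · M = 6.674e-11 · 8.19269e+29 = 5.4678e+19 m³/s².
Kepler's third law: T = 2π √(a³ / GM).
Substituting a = 2.70926e+12 m and GM = 5.4678e+19 m³/s²:
T = 2π √((2.70926e+12)³ / 5.4678e+19) s
T ≈ 3.789e+09 s = 120.1 years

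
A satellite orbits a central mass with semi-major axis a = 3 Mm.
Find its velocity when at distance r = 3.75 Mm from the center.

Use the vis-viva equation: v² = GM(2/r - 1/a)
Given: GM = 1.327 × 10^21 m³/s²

Convert to SI: a = 3 Mm = 3e+06 m; r = 3.75 Mm = 3.75e+06 m.
Vis-viva: v = √(GM · (2/r − 1/a)).
2/r − 1/a = 2/3.75e+06 − 1/3e+06 = 2e-07 m⁻¹.
v = √(1.327e+21 · 2e-07) m/s ≈ 1.629e+07 m/s = 1.629e+04 km/s.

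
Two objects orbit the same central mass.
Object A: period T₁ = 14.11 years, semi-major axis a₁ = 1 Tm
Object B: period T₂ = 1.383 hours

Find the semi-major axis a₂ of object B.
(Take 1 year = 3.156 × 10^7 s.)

Convert to SI: T₁ = 14.11 years = 4.45312e+08 s; a₁ = 1 Tm = 1e+12 m; T₂ = 1.383 hours = 4978.8 s.
Kepler's third law: (T₁/T₂)² = (a₁/a₂)³ ⇒ a₂ = a₁ · (T₂/T₁)^(2/3).
T₂/T₁ = 4978.8 / 4.45312e+08 = 1.11805e-05.
a₂ = 1e+12 · (1.11805e-05)^(2/3) m ≈ 5e+08 m = 500 Mm.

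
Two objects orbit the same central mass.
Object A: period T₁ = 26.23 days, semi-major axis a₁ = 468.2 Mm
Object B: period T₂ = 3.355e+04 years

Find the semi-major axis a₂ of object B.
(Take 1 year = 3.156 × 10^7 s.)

Convert to SI: T₁ = 26.23 days = 2.26627e+06 s; a₁ = 468.2 Mm = 4.682e+08 m; T₂ = 3.355e+04 years = 1.05884e+12 s.
Kepler's third law: (T₁/T₂)² = (a₁/a₂)³ ⇒ a₂ = a₁ · (T₂/T₁)^(2/3).
T₂/T₁ = 1.05884e+12 / 2.26627e+06 = 467216.
a₂ = 4.682e+08 · (467216)^(2/3) m ≈ 2.819e+12 m = 2.819 Tm.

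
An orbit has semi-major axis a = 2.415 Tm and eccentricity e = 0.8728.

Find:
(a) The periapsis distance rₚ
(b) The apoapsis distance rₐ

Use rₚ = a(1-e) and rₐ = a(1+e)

Convert to SI: a = 2.415 Tm = 2.415e+12 m.
(a) rₚ = a(1 − e) = 2.415e+12 · (1 − 0.8728) = 2.415e+12 · 0.1272 ≈ 3.072e+11 m = 307.2 Gm.
(b) rₐ = a(1 + e) = 2.415e+12 · (1 + 0.8728) = 2.415e+12 · 1.8728 ≈ 4.523e+12 m = 4.523 Tm.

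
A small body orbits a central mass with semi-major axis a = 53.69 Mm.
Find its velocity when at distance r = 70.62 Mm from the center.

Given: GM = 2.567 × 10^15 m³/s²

Convert to SI: a = 53.69 Mm = 5.369e+07 m; r = 70.62 Mm = 7.062e+07 m.
Vis-viva: v = √(GM · (2/r − 1/a)).
2/r − 1/a = 2/7.062e+07 − 1/5.369e+07 = 9.69515e-09 m⁻¹.
v = √(2.567e+15 · 9.69515e-09) m/s ≈ 4989 m/s = 4.989 km/s.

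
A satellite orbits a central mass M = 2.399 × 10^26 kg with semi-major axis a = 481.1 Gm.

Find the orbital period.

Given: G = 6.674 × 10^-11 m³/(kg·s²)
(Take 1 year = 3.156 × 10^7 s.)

Convert to SI: a = 481.1 Gm = 4.811e+11 m.
GM = G · M = 6.674e-11 · 2.399e+26 = 1.60109e+16 m³/s².
Kepler's third law: T = 2π √(a³ / GM).
Substituting a = 4.811e+11 m and GM = 1.60109e+16 m³/s²:
T = 2π √((4.811e+11)³ / 1.60109e+16) s
T ≈ 1.657e+10 s = 525 years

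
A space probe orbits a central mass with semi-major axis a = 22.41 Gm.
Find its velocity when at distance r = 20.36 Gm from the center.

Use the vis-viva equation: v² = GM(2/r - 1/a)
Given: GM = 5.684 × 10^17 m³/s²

Convert to SI: a = 22.41 Gm = 2.241e+10 m; r = 20.36 Gm = 2.036e+10 m.
Vis-viva: v = √(GM · (2/r − 1/a)).
2/r − 1/a = 2/2.036e+10 − 1/2.241e+10 = 5.36089e-11 m⁻¹.
v = √(5.684e+17 · 5.36089e-11) m/s ≈ 5520 m/s = 5.52 km/s.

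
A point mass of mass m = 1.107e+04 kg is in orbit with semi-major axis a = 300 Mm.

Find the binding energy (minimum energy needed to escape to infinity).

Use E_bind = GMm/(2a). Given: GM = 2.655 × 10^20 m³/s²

Convert to SI: a = 300 Mm = 3e+08 m.
Total orbital energy is E = −GMm/(2a); binding energy is E_bind = −E = GMm/(2a).
E_bind = 2.655e+20 · 1.107e+04 / (2 · 3e+08) J ≈ 4.898e+15 J = 4.898 PJ.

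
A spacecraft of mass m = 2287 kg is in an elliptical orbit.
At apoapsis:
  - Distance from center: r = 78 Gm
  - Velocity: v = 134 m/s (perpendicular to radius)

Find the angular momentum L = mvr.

Convert to SI: r = 78 Gm = 7.8e+10 m.
Since v is perpendicular to r, L = m · v · r.
L = 2287 · 134 · 7.8e+10 kg·m²/s ≈ 2.39e+16 kg·m²/s.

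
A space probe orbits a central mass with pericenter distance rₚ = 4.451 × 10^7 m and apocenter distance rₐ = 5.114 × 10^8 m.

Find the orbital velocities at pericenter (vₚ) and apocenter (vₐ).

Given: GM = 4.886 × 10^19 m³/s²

Use the vis-viva equation v² = GM(2/r − 1/a) with a = (rₚ + rₐ)/2 = (4.451e+07 + 5.114e+08)/2 = 2.77955e+08 m.
vₚ = √(GM · (2/rₚ − 1/a)) = √(4.886e+19 · (2/4.451e+07 − 1/2.77955e+08)) m/s ≈ 1.421e+06 m/s = 1421 km/s.
vₐ = √(GM · (2/rₐ − 1/a)) = √(4.886e+19 · (2/5.114e+08 − 1/2.77955e+08)) m/s ≈ 1.237e+05 m/s = 123.7 km/s.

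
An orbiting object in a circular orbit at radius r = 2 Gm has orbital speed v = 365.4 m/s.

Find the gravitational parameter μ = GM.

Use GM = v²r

Convert to SI: r = 2 Gm = 2e+09 m.
For a circular orbit v² = GM/r, so GM = v² · r.
GM = (365.4)² · 2e+09 m³/s² ≈ 2.67e+14 m³/s² = 2.67 × 10^14 m³/s².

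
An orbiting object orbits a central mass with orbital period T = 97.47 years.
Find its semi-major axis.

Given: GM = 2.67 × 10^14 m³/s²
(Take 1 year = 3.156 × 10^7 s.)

Convert to SI: T = 97.47 years = 3.07615e+09 s.
Invert Kepler's third law: a = (GM · T² / (4π²))^(1/3).
Substituting T = 3.07615e+09 s and GM = 2.67e+14 m³/s²:
a = (2.67e+14 · (3.07615e+09)² / (4π²))^(1/3) m
a ≈ 4e+10 m = 40 Gm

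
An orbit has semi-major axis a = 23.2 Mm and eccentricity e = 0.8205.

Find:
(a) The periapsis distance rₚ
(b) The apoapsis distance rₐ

Convert to SI: a = 23.2 Mm = 2.32e+07 m.
(a) rₚ = a(1 − e) = 2.32e+07 · (1 − 0.8205) = 2.32e+07 · 0.1795 ≈ 4.164e+06 m = 4.164 Mm.
(b) rₐ = a(1 + e) = 2.32e+07 · (1 + 0.8205) = 2.32e+07 · 1.8205 ≈ 4.224e+07 m = 42.24 Mm.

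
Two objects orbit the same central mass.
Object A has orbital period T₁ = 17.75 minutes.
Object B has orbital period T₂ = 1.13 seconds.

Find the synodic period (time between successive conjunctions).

Convert to SI: T₁ = 17.75 minutes = 1065 s.
T_syn = |T₁ · T₂ / (T₁ − T₂)|.
T_syn = |1065 · 1.13 / (1065 − 1.13)| s ≈ 1.131 s = 1.131 seconds.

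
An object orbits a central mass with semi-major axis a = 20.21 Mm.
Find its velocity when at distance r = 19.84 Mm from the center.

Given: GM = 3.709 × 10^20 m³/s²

Convert to SI: a = 20.21 Mm = 2.021e+07 m; r = 19.84 Mm = 1.984e+07 m.
Vis-viva: v = √(GM · (2/r − 1/a)).
2/r − 1/a = 2/1.984e+07 − 1/2.021e+07 = 5.1326e-08 m⁻¹.
v = √(3.709e+20 · 5.1326e-08) m/s ≈ 4.363e+06 m/s = 4363 km/s.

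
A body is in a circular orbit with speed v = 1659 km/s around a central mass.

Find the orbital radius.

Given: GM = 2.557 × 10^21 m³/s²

Convert to SI: v = 1659 km/s = 1.659e+06 m/s.
For a circular orbit, v² = GM / r, so r = GM / v².
r = 2.557e+21 / (1.659e+06)² m ≈ 9.29e+08 m = 9.29 × 10^8 m.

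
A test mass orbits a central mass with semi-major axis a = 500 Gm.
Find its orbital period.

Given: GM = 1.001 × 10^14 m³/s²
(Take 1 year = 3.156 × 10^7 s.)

Convert to SI: a = 500 Gm = 5e+11 m.
Kepler's third law: T = 2π √(a³ / GM).
Substituting a = 5e+11 m and GM = 1.001e+14 m³/s²:
T = 2π √((5e+11)³ / 1.001e+14) s
T ≈ 2.22e+11 s = 7035 years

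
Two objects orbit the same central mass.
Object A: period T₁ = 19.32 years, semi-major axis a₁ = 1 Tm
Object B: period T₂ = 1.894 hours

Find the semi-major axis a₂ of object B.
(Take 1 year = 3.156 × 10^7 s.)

Convert to SI: T₁ = 19.32 years = 6.09739e+08 s; a₁ = 1 Tm = 1e+12 m; T₂ = 1.894 hours = 6818.4 s.
Kepler's third law: (T₁/T₂)² = (a₁/a₂)³ ⇒ a₂ = a₁ · (T₂/T₁)^(2/3).
T₂/T₁ = 6818.4 / 6.09739e+08 = 1.11825e-05.
a₂ = 1e+12 · (1.11825e-05)^(2/3) m ≈ 5.001e+08 m = 500.1 Mm.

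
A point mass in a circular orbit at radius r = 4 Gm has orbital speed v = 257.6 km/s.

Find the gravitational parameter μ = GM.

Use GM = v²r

Convert to SI: r = 4 Gm = 4e+09 m; v = 257.6 km/s = 257600 m/s.
For a circular orbit v² = GM/r, so GM = v² · r.
GM = (257600)² · 4e+09 m³/s² ≈ 2.654e+20 m³/s² = 2.654 × 10^20 m³/s².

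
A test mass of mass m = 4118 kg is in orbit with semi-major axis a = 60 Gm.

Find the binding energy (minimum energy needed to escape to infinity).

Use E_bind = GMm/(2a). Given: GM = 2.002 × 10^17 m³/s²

Convert to SI: a = 60 Gm = 6e+10 m.
Total orbital energy is E = −GMm/(2a); binding energy is E_bind = −E = GMm/(2a).
E_bind = 2.002e+17 · 4118 / (2 · 6e+10) J ≈ 6.87e+09 J = 6.87 GJ.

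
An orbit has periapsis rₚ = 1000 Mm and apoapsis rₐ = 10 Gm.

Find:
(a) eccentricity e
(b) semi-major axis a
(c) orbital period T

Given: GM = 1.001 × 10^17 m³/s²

Convert to SI: rₚ = 1000 Mm = 1e+09 m; rₐ = 10 Gm = 1e+10 m.
(a) e = (rₐ − rₚ)/(rₐ + rₚ) = (1e+10 − 1e+09)/(1e+10 + 1e+09) ≈ 0.8182
(b) a = (rₚ + rₐ)/2 = (1e+09 + 1e+10)/2 ≈ 5.5e+09 m
(c) With a = (rₚ + rₐ)/2 = 5.5e+09 m, T = 2π √(a³/GM) = 2π √((5.5e+09)³/1.001e+17) s ≈ 8.1e+06 s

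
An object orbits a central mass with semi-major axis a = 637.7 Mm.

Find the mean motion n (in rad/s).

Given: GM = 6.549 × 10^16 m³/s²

Convert to SI: a = 637.7 Mm = 6.377e+08 m.
n = √(GM / a³).
n = √(6.549e+16 / (6.377e+08)³) rad/s ≈ 1.589e-05 rad/s.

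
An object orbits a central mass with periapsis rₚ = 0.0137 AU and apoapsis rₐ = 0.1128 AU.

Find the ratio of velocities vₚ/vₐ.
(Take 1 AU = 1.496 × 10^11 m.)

Convert to SI: rₚ = 0.0137 AU = 2.04952e+09 m; rₐ = 0.1128 AU = 1.68749e+10 m.
Conservation of angular momentum gives rₚvₚ = rₐvₐ, so vₚ/vₐ = rₐ/rₚ.
vₚ/vₐ = 1.68749e+10 / 2.04952e+09 ≈ 8.234.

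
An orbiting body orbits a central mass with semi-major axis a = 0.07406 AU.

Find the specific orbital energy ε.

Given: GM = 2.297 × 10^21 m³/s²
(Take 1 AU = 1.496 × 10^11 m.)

Convert to SI: a = 0.07406 AU = 1.10794e+10 m.
ε = −GM / (2a).
ε = −2.297e+21 / (2 · 1.10794e+10) J/kg ≈ -1.037e+11 J/kg = -103.7 GJ/kg.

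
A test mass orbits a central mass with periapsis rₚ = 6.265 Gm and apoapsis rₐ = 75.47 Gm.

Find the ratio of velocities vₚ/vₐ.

Convert to SI: rₚ = 6.265 Gm = 6.265e+09 m; rₐ = 75.47 Gm = 7.547e+10 m.
Conservation of angular momentum gives rₚvₚ = rₐvₐ, so vₚ/vₐ = rₐ/rₚ.
vₚ/vₐ = 7.547e+10 / 6.265e+09 ≈ 12.05.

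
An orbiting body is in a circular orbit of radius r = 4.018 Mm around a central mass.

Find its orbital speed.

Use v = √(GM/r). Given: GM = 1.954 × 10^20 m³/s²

Convert to SI: r = 4.018 Mm = 4.018e+06 m.
For a circular orbit, gravity supplies the centripetal force, so v = √(GM / r).
v = √(1.954e+20 / 4.018e+06) m/s ≈ 6.974e+06 m/s = 6974 km/s.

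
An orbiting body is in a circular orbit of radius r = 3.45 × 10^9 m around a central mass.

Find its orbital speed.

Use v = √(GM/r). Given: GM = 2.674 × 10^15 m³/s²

For a circular orbit, gravity supplies the centripetal force, so v = √(GM / r).
v = √(2.674e+15 / 3.45e+09) m/s ≈ 880.4 m/s = 880.4 m/s.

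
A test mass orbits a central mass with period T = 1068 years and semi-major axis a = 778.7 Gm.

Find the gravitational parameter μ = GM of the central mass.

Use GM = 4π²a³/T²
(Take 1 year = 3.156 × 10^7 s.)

Convert to SI: T = 1068 years = 3.37061e+10 s; a = 778.7 Gm = 7.787e+11 m.
GM = 4π² · a³ / T².
GM = 4π² · (7.787e+11)³ / (3.37061e+10)² m³/s² ≈ 1.641e+16 m³/s² = 1.641 × 10^16 m³/s².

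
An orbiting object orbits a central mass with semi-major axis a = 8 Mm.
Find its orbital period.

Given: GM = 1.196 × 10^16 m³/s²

Convert to SI: a = 8 Mm = 8e+06 m.
Kepler's third law: T = 2π √(a³ / GM).
Substituting a = 8e+06 m and GM = 1.196e+16 m³/s²:
T = 2π √((8e+06)³ / 1.196e+16) s
T ≈ 1300 s = 21.67 minutes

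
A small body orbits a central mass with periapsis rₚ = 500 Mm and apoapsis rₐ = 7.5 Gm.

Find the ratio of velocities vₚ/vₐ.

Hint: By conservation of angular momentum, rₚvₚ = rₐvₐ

Convert to SI: rₚ = 500 Mm = 5e+08 m; rₐ = 7.5 Gm = 7.5e+09 m.
Conservation of angular momentum gives rₚvₚ = rₐvₐ, so vₚ/vₐ = rₐ/rₚ.
vₚ/vₐ = 7.5e+09 / 5e+08 ≈ 15.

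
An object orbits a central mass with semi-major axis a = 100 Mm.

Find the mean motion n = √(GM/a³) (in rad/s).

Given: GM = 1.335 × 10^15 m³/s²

Convert to SI: a = 100 Mm = 1e+08 m.
n = √(GM / a³).
n = √(1.335e+15 / (1e+08)³) rad/s ≈ 3.654e-05 rad/s.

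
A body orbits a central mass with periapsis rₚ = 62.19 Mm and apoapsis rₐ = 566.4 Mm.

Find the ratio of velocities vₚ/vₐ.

Convert to SI: rₚ = 62.19 Mm = 6.219e+07 m; rₐ = 566.4 Mm = 5.664e+08 m.
Conservation of angular momentum gives rₚvₚ = rₐvₐ, so vₚ/vₐ = rₐ/rₚ.
vₚ/vₐ = 5.664e+08 / 6.219e+07 ≈ 9.108.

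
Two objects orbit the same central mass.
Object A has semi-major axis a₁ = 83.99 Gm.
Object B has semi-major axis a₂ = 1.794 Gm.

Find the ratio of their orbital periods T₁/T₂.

Convert to SI: a₁ = 83.99 Gm = 8.399e+10 m; a₂ = 1.794 Gm = 1.794e+09 m.
From Kepler's third law, (T₁/T₂)² = (a₁/a₂)³, so T₁/T₂ = (a₁/a₂)^(3/2).
a₁/a₂ = 8.399e+10 / 1.794e+09 = 46.8172.
T₁/T₂ = (46.8172)^(3/2) ≈ 320.3.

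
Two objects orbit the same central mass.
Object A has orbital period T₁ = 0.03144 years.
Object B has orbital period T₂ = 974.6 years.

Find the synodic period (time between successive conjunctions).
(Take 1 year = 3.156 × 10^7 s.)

Convert to SI: T₁ = 0.03144 years = 992246 s; T₂ = 974.6 years = 3.07584e+10 s.
T_syn = |T₁ · T₂ / (T₁ − T₂)|.
T_syn = |992246 · 3.07584e+10 / (992246 − 3.07584e+10)| s ≈ 9.923e+05 s = 0.03144 years.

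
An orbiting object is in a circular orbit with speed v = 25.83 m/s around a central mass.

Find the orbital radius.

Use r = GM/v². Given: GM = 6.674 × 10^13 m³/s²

For a circular orbit, v² = GM / r, so r = GM / v².
r = 6.674e+13 / (25.83)² m ≈ 1e+11 m = 100 Gm.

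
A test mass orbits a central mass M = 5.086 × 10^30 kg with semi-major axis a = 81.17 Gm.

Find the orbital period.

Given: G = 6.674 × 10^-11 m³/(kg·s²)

Convert to SI: a = 81.17 Gm = 8.117e+10 m.
GM = G · M = 6.674e-11 · 5.086e+30 = 3.3944e+20 m³/s².
Kepler's third law: T = 2π √(a³ / GM).
Substituting a = 8.117e+10 m and GM = 3.3944e+20 m³/s²:
T = 2π √((8.117e+10)³ / 3.3944e+20) s
T ≈ 7.887e+06 s = 91.28 days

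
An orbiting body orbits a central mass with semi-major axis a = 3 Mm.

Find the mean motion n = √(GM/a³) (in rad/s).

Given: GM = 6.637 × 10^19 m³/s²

Convert to SI: a = 3 Mm = 3e+06 m.
n = √(GM / a³).
n = √(6.637e+19 / (3e+06)³) rad/s ≈ 1.568 rad/s.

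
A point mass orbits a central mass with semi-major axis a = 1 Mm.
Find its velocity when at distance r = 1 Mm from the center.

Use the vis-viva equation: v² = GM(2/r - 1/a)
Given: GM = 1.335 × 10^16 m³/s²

Convert to SI: a = 1 Mm = 1e+06 m; r = 1 Mm = 1e+06 m.
Vis-viva: v = √(GM · (2/r − 1/a)).
2/r − 1/a = 2/1e+06 − 1/1e+06 = 1e-06 m⁻¹.
v = √(1.335e+16 · 1e-06) m/s ≈ 1.155e+05 m/s = 115.5 km/s.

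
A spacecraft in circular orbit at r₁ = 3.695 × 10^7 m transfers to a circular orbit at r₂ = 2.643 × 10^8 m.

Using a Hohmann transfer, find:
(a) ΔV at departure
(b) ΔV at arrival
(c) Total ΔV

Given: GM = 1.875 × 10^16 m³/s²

Transfer semi-major axis: a_t = (r₁ + r₂)/2 = (3.695e+07 + 2.643e+08)/2 = 1.50625e+08 m.
Circular speeds: v₁ = √(GM/r₁) = 22526.5 m/s, v₂ = √(GM/r₂) = 8422.71 m/s.
Transfer speeds (vis-viva v² = GM(2/r − 1/a_t)): v₁ᵗ = 29839.6 m/s, v₂ᵗ = 4171.68 m/s.
(a) ΔV₁ = |v₁ᵗ − v₁| ≈ 7313 m/s = 7.313 km/s.
(b) ΔV₂ = |v₂ − v₂ᵗ| ≈ 4251 m/s = 4.251 km/s.
(c) ΔV_total = ΔV₁ + ΔV₂ ≈ 1.156e+04 m/s = 11.56 km/s.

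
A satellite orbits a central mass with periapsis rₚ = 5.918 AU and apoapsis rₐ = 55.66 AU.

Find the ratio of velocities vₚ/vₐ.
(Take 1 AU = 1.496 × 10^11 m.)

Convert to SI: rₚ = 5.918 AU = 8.85333e+11 m; rₐ = 55.66 AU = 8.32674e+12 m.
Conservation of angular momentum gives rₚvₚ = rₐvₐ, so vₚ/vₐ = rₐ/rₚ.
vₚ/vₐ = 8.32674e+12 / 8.85333e+11 ≈ 9.405.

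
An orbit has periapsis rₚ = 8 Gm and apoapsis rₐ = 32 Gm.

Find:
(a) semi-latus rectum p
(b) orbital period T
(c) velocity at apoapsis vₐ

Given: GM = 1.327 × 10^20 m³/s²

Convert to SI: rₚ = 8 Gm = 8e+09 m; rₐ = 32 Gm = 3.2e+10 m.
(a) From a = (rₚ + rₐ)/2 = 2e+10 m and e = (rₐ − rₚ)/(rₐ + rₚ) = 0.6, p = a(1 − e²) = 2e+10 · (1 − (0.6)²) ≈ 1.28e+10 m
(b) With a = (rₚ + rₐ)/2 = 2e+10 m, T = 2π √(a³/GM) = 2π √((2e+10)³/1.327e+20) s ≈ 1.543e+06 s
(c) With a = (rₚ + rₐ)/2 = 2e+10 m, vₐ = √(GM (2/rₐ − 1/a)) = √(1.327e+20 · (2/3.2e+10 − 1/2e+10)) m/s ≈ 4.073e+04 m/s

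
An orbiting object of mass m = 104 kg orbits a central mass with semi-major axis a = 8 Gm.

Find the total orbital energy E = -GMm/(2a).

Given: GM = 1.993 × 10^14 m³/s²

Convert to SI: a = 8 Gm = 8e+09 m.
E = −GMm / (2a).
E = −1.993e+14 · 104 / (2 · 8e+09) J ≈ -1.295e+06 J = -1.295 MJ.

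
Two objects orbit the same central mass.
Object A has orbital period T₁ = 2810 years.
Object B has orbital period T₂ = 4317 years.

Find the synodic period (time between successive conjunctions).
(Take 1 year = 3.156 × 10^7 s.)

Convert to SI: T₁ = 2810 years = 8.86836e+10 s; T₂ = 4317 years = 1.36245e+11 s.
T_syn = |T₁ · T₂ / (T₁ − T₂)|.
T_syn = |8.86836e+10 · 1.36245e+11 / (8.86836e+10 − 1.36245e+11)| s ≈ 2.54e+11 s = 8050 years.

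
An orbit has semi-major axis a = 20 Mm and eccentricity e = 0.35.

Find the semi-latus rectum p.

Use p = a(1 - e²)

Convert to SI: a = 20 Mm = 2e+07 m.
p = a (1 − e²).
p = 2e+07 · (1 − (0.35)²) = 2e+07 · 0.8775 ≈ 1.755e+07 m = 17.55 Mm.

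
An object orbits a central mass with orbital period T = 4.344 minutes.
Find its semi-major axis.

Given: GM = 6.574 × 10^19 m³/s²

Convert to SI: T = 4.344 minutes = 260.64 s.
Invert Kepler's third law: a = (GM · T² / (4π²))^(1/3).
Substituting T = 260.64 s and GM = 6.574e+19 m³/s²:
a = (6.574e+19 · (260.64)² / (4π²))^(1/3) m
a ≈ 4.836e+07 m = 48.36 Mm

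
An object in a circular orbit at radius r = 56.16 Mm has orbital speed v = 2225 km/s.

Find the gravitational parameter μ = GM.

Convert to SI: r = 56.16 Mm = 5.616e+07 m; v = 2225 km/s = 2.225e+06 m/s.
For a circular orbit v² = GM/r, so GM = v² · r.
GM = (2.225e+06)² · 5.616e+07 m³/s² ≈ 2.78e+20 m³/s² = 2.78 × 10^20 m³/s².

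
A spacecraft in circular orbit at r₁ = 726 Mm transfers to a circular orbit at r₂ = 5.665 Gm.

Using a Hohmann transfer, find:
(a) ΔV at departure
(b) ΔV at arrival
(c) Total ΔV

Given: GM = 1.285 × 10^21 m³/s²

Convert to SI: r₁ = 726 Mm = 7.26e+08 m; r₂ = 5.665 Gm = 5.665e+09 m.
Transfer semi-major axis: a_t = (r₁ + r₂)/2 = (7.26e+08 + 5.665e+09)/2 = 3.1955e+09 m.
Circular speeds: v₁ = √(GM/r₁) = 1.3304e+06 m/s, v₂ = √(GM/r₂) = 476268 m/s.
Transfer speeds (vis-viva v² = GM(2/r − 1/a_t)): v₁ᵗ = 1.77139e+06 m/s, v₂ᵗ = 227013 m/s.
(a) ΔV₁ = |v₁ᵗ − v₁| ≈ 4.41e+05 m/s = 441 km/s.
(b) ΔV₂ = |v₂ − v₂ᵗ| ≈ 2.493e+05 m/s = 249.3 km/s.
(c) ΔV_total = ΔV₁ + ΔV₂ ≈ 6.902e+05 m/s = 690.2 km/s.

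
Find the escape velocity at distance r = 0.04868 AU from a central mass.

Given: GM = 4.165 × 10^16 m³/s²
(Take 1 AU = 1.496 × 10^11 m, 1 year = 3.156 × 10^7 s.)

Convert to SI: r = 0.04868 AU = 7.28253e+09 m.
Escape velocity comes from setting total energy to zero: ½v² − GM/r = 0 ⇒ v_esc = √(2GM / r).
v_esc = √(2 · 4.165e+16 / 7.28253e+09) m/s ≈ 3382 m/s = 0.7135 AU/year.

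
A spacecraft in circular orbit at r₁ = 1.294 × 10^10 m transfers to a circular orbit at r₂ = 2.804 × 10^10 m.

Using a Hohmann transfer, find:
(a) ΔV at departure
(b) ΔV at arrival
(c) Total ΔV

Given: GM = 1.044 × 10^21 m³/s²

Transfer semi-major axis: a_t = (r₁ + r₂)/2 = (1.294e+10 + 2.804e+10)/2 = 2.049e+10 m.
Circular speeds: v₁ = √(GM/r₁) = 284042 m/s, v₂ = √(GM/r₂) = 192957 m/s.
Transfer speeds (vis-viva v² = GM(2/r − 1/a_t)): v₁ᵗ = 332278 m/s, v₂ᵗ = 153341 m/s.
(a) ΔV₁ = |v₁ᵗ − v₁| ≈ 4.824e+04 m/s = 48.24 km/s.
(b) ΔV₂ = |v₂ − v₂ᵗ| ≈ 3.962e+04 m/s = 39.62 km/s.
(c) ΔV_total = ΔV₁ + ΔV₂ ≈ 8.785e+04 m/s = 87.85 km/s.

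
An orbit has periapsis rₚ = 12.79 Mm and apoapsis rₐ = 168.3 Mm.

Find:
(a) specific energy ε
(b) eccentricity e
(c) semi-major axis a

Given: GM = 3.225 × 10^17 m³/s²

Convert to SI: rₚ = 12.79 Mm = 1.279e+07 m; rₐ = 168.3 Mm = 1.683e+08 m.
(a) With a = (rₚ + rₐ)/2 = 9.0545e+07 m, ε = −GM/(2a) = −3.225e+17/(2 · 9.0545e+07) J/kg ≈ -1.781e+09 J/kg
(b) e = (rₐ − rₚ)/(rₐ + rₚ) = (1.683e+08 − 1.279e+07)/(1.683e+08 + 1.279e+07) ≈ 0.8587
(c) a = (rₚ + rₐ)/2 = (1.279e+07 + 1.683e+08)/2 ≈ 9.054e+07 m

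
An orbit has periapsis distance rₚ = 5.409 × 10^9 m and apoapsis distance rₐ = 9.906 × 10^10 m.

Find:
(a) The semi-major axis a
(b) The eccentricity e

(a) a = (rₚ + rₐ) / 2 = (5.409e+09 + 9.906e+10) / 2 ≈ 5.223e+10 m = 5.223 × 10^10 m.
(b) e = (rₐ − rₚ) / (rₐ + rₚ) = (9.906e+10 − 5.409e+09) / (9.906e+10 + 5.409e+09) ≈ 0.8964.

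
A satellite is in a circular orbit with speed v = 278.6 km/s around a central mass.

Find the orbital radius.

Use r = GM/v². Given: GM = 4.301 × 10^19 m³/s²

Convert to SI: v = 278.6 km/s = 278600 m/s.
For a circular orbit, v² = GM / r, so r = GM / v².
r = 4.301e+19 / (278600)² m ≈ 5.541e+08 m = 5.541 × 10^8 m.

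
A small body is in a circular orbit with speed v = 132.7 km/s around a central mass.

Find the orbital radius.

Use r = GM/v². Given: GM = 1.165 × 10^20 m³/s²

Convert to SI: v = 132.7 km/s = 132700 m/s.
For a circular orbit, v² = GM / r, so r = GM / v².
r = 1.165e+20 / (132700)² m ≈ 6.616e+09 m = 6.616 Gm.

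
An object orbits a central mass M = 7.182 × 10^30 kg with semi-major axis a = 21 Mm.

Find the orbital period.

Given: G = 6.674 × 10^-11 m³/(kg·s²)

Convert to SI: a = 21 Mm = 2.1e+07 m.
GM = G · M = 6.674e-11 · 7.182e+30 = 4.79327e+20 m³/s².
Kepler's third law: T = 2π √(a³ / GM).
Substituting a = 2.1e+07 m and GM = 4.79327e+20 m³/s²:
T = 2π √((2.1e+07)³ / 4.79327e+20) s
T ≈ 27.62 s = 27.62 seconds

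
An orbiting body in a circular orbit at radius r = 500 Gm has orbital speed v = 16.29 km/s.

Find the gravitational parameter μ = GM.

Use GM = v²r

Convert to SI: r = 500 Gm = 5e+11 m; v = 16.29 km/s = 16290 m/s.
For a circular orbit v² = GM/r, so GM = v² · r.
GM = (16290)² · 5e+11 m³/s² ≈ 1.327e+20 m³/s² = 1.327 × 10^20 m³/s².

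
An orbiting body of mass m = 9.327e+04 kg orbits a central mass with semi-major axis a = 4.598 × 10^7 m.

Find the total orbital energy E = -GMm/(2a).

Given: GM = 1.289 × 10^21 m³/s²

E = −GMm / (2a).
E = −1.289e+21 · 9.327e+04 / (2 · 4.598e+07) J ≈ -1.307e+18 J = -1.307 EJ.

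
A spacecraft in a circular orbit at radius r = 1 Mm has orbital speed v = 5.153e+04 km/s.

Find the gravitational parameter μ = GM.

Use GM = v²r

Convert to SI: r = 1 Mm = 1e+06 m; v = 5.153e+04 km/s = 5.153e+07 m/s.
For a circular orbit v² = GM/r, so GM = v² · r.
GM = (5.153e+07)² · 1e+06 m³/s² ≈ 2.655e+21 m³/s² = 2.655 × 10^21 m³/s².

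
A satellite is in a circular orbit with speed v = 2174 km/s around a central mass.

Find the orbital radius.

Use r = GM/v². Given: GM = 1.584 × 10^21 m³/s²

Convert to SI: v = 2174 km/s = 2.174e+06 m/s.
For a circular orbit, v² = GM / r, so r = GM / v².
r = 1.584e+21 / (2.174e+06)² m ≈ 3.351e+08 m = 335.1 Mm.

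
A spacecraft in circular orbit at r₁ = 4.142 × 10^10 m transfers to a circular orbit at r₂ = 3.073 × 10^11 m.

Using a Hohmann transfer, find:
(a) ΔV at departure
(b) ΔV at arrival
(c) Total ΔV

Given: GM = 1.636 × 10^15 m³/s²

Transfer semi-major axis: a_t = (r₁ + r₂)/2 = (4.142e+10 + 3.073e+11)/2 = 1.7436e+11 m.
Circular speeds: v₁ = √(GM/r₁) = 198.741 m/s, v₂ = √(GM/r₂) = 72.9643 m/s.
Transfer speeds (vis-viva v² = GM(2/r − 1/a_t)): v₁ᵗ = 263.842 m/s, v₂ᵗ = 35.5625 m/s.
(a) ΔV₁ = |v₁ᵗ − v₁| ≈ 65.1 m/s = 65.1 m/s.
(b) ΔV₂ = |v₂ − v₂ᵗ| ≈ 37.4 m/s = 37.4 m/s.
(c) ΔV_total = ΔV₁ + ΔV₂ ≈ 102.5 m/s = 102.5 m/s.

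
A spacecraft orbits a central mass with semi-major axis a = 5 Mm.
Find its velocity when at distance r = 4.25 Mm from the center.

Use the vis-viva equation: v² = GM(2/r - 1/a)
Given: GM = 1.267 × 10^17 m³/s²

Convert to SI: a = 5 Mm = 5e+06 m; r = 4.25 Mm = 4.25e+06 m.
Vis-viva: v = √(GM · (2/r − 1/a)).
2/r − 1/a = 2/4.25e+06 − 1/5e+06 = 2.70588e-07 m⁻¹.
v = √(1.267e+17 · 2.70588e-07) m/s ≈ 1.852e+05 m/s = 185.2 km/s.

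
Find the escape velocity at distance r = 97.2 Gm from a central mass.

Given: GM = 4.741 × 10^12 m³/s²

Convert to SI: r = 97.2 Gm = 9.72e+10 m.
Escape velocity comes from setting total energy to zero: ½v² − GM/r = 0 ⇒ v_esc = √(2GM / r).
v_esc = √(2 · 4.741e+12 / 9.72e+10) m/s ≈ 9.877 m/s = 9.877 m/s.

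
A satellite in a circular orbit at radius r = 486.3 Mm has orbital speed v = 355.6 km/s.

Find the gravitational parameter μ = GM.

Convert to SI: r = 486.3 Mm = 4.863e+08 m; v = 355.6 km/s = 355600 m/s.
For a circular orbit v² = GM/r, so GM = v² · r.
GM = (355600)² · 4.863e+08 m³/s² ≈ 6.149e+19 m³/s² = 6.149 × 10^19 m³/s².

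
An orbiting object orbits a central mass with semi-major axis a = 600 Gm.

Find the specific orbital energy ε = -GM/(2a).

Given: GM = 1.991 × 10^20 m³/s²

Convert to SI: a = 600 Gm = 6e+11 m.
ε = −GM / (2a).
ε = −1.991e+20 / (2 · 6e+11) J/kg ≈ -1.659e+08 J/kg = -165.9 MJ/kg.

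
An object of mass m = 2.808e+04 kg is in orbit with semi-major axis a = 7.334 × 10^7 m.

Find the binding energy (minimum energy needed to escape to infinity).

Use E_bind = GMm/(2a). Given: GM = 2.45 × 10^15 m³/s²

Total orbital energy is E = −GMm/(2a); binding energy is E_bind = −E = GMm/(2a).
E_bind = 2.45e+15 · 2.808e+04 / (2 · 7.334e+07) J ≈ 4.69e+11 J = 469 GJ.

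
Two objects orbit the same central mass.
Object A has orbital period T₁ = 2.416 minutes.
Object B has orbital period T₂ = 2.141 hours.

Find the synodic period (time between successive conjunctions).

Convert to SI: T₁ = 2.416 minutes = 144.96 s; T₂ = 2.141 hours = 7707.6 s.
T_syn = |T₁ · T₂ / (T₁ − T₂)|.
T_syn = |144.96 · 7707.6 / (144.96 − 7707.6)| s ≈ 147.7 s = 2.462 minutes.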